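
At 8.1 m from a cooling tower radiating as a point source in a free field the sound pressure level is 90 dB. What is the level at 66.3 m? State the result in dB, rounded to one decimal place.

For a point source, L₂ = L₁ − 20·log₁₀(r₂/r₁).
L₂ = 90 − 20·log₁₀(66.3/8.1) = 90 − 18.261 = 71.74 dB.

71.7 dB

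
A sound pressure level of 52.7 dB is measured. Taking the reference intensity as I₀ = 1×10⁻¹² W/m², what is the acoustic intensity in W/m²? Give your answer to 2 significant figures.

L = 10·log₁₀(I/I₀) ⇒ I = I₀·10^(L/10) = 10⁻¹² × 10^5.27.

1.9e-07 W/m²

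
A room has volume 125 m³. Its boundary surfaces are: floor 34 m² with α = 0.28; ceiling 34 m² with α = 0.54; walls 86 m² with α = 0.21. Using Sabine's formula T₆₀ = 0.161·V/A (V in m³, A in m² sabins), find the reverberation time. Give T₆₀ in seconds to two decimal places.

0.44 s

Total absorption A = 34·0.28 + 34·0.54 + 86·0.21 = 45.94 m² sabins.
T₆₀ = 0.161 × 125 / 45.94 = 0.438 s.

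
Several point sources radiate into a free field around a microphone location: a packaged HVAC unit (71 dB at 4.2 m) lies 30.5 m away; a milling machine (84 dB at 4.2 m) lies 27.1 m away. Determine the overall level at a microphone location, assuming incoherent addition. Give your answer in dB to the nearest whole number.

First find each source's level at the receiver (point-source: −20·log₁₀(r/r_ref)), then combine on an intensity basis.
packaged HVAC unit: 71 − 20·log₁₀(30.5/4.2) = 71 − 17.22 = 53.78 dB.
milling machine: 84 − 20·log₁₀(27.1/4.2) = 84 − 16.19 = 67.81 dB.
Σ 10^(L/10) = 6.272e+06 → L_total = 10·log₁₀(6.272e+06) = 67.97 dB.

68 dB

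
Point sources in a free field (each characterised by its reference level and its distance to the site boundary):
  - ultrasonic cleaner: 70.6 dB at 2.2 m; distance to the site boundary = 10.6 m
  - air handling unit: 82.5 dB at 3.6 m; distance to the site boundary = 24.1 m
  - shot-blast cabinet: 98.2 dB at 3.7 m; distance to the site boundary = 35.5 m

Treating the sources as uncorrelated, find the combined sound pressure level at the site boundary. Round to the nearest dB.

79 dB

Apply inverse-square spreading to bring every level to the receiver, then sum 10^(L/10).
ultrasonic cleaner: 70.6 − 20·log₁₀(10.6/2.2) = 70.6 − 13.66 = 56.94 dB.
air handling unit: 82.5 − 20·log₁₀(24.1/3.6) = 82.5 − 16.51 = 65.99 dB.
shot-blast cabinet: 98.2 − 20·log₁₀(35.5/3.7) = 98.2 − 19.64 = 78.56 dB.
Σ 10^(L/10) = 7.623e+07 → L_total = 10·log₁₀(7.623e+07) = 78.82 dB.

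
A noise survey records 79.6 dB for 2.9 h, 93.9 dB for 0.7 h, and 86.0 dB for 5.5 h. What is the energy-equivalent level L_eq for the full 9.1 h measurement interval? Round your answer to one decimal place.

The energy average is taken in the linear domain: L_eq = 10·log₁₀[(Σ tᵢ·10^(Lᵢ/10))/T], T = 9.1 h.
Σ tᵢ·10^(Lᵢ/10) = 2.9·10^(79.6/10) + 0.7·10^(93.9/10) + 5.5·10^(86.0/10) = 4.172e+09.
L_eq = 10·log₁₀(4.172e+09/9.1) = 86.61 dB.

86.6 dB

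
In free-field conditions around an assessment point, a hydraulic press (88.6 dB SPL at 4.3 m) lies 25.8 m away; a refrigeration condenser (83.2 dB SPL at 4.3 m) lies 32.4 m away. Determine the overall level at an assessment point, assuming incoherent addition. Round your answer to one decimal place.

73.8 dB SPL

First find each source's level at the receiver (point-source: −20·log₁₀(r/r_ref)), then combine on an intensity basis.
hydraulic press: 88.6 − 20·log₁₀(25.8/4.3) = 88.6 − 15.56 = 73.04 dB SPL.
refrigeration condenser: 83.2 − 20·log₁₀(32.4/4.3) = 83.2 − 17.54 = 65.66 dB SPL.
Σ 10^(L/10) = 2.380e+07 → L_total = 10·log₁₀(2.380e+07) = 73.77 dB SPL.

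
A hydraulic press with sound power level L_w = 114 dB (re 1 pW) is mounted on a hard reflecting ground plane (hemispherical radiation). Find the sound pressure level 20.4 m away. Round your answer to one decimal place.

The power spreads over a hemisphere of area 2π·r², so L_p = L_w − 10·log₁₀(2π·r²).
2π·r² = 2615 m², 10·log₁₀ of that is 34.174 dB.
L_p = 114 − 34.174 = 79.83 dB.

79.8 dB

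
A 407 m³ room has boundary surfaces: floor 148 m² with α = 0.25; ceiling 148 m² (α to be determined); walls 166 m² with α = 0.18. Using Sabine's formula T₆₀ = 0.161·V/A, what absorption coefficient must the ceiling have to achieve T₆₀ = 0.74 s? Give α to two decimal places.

A = 0.161·V/T₆₀ = 0.161·407/0.74 = 88.55 m² sabins.
Absorption from the other surfaces = 148·0.25 + 166·0.18 = 66.88 m², so the ceiling must supply 21.67 m² over 148 m².
α = 21.67/148 = 0.146.

0.15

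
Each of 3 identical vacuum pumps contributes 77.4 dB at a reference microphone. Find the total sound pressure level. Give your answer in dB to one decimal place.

N identical incoherent sources raise the level by 10·log₁₀ N.
L_total = 77.4 + 10·log₁₀(3) = 77.4 + 4.771 = 82.17 dB.

82.2 dB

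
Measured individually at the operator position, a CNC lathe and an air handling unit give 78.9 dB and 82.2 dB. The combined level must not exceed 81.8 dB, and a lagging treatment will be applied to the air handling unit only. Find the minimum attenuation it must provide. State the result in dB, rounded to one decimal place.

Fixed contribution from the other source: Σ 10^(L/10) = 10^(78.9/10) = 7.762e+07 (78.90 dB).
To meet 81.8 dB overall, the treated air handling unit may contribute at most 10^(81.8/10) − 7.762e+07 = 7.373e+07, i.e. 78.68 dB.
So the air handling unit must be reduced from 82.2 to 78.68 dB: IL = 3.52 dB.

3.5 dB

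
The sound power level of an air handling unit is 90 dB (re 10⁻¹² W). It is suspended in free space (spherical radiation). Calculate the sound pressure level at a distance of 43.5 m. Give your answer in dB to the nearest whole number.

L_p = L_w − 10·log₁₀(4π·r²) with r = 43.5 m.
4π·r² = 2.378e+04 m², 10·log₁₀ of that is 43.762 dB.
L_p = 90 − 43.762 = 46.24 dB.

46 dB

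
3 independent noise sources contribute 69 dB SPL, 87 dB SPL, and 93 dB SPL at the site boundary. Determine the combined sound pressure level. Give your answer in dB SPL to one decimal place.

94.0 dB SPL

For uncorrelated sources the intensities add, so convert each level to linear form, sum, and take 10·log₁₀ of the total.
Σ 10^(L/10) = 10^(69/10) + 10^(87/10) + 10^(93/10) = 2.504e+09.
L_total = 10·log₁₀(2.504e+09) = 93.99 dB SPL.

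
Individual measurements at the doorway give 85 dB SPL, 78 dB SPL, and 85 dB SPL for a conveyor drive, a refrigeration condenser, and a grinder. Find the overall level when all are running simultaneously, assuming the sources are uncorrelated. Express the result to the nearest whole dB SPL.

88 dB SPL

Incoherent sources combine by intensity addition: L_total = 10·log₁₀(Σ 10^(L_i/10)).
Σ 10^(L/10) = 10^(85/10) + 10^(78/10) + 10^(85/10) = 6.956e+08.
L_total = 10·log₁₀(6.956e+08) = 88.42 dB SPL.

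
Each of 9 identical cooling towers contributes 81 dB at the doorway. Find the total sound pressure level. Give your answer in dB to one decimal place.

90.5 dB

N identical incoherent sources raise the level by 10·log₁₀ N.
L_total = 81 + 10·log₁₀(9) = 81 + 9.542 = 90.54 dB.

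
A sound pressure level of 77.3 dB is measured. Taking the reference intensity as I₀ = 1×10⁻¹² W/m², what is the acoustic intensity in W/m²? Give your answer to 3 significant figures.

5.37e-05 W/m²

L = 10·log₁₀(I/I₀) ⇒ I = I₀·10^(L/10) = 10⁻¹² × 10^7.73.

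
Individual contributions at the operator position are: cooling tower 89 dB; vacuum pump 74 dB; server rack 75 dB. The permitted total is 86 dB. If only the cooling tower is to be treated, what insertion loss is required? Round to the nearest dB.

Fixed contribution from the other sources: Σ 10^(L/10) = 10^(74/10) + 10^(75/10) = 5.674e+07 (77.54 dB).
To meet 86 dB overall, the treated cooling tower may contribute at most 10^(86/10) − 5.674e+07 = 3.414e+08, i.e. 85.33 dB.
So the cooling tower must be reduced from 89 to 85.33 dB: IL = 3.67 dB.

4 dB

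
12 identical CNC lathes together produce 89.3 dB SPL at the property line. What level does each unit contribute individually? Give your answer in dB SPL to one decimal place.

78.5 dB SPL

For N identical incoherent sources L_total = L₁ + 10·log₁₀ N, so L₁ = 89.3 − 10·log₁₀(12) = 89.3 − 10.792.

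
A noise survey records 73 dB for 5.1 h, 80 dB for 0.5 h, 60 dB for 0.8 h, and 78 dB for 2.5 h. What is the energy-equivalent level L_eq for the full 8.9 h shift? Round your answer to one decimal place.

75.4 dB

The energy average is taken in the linear domain: L_eq = 10·log₁₀[(Σ tᵢ·10^(Lᵢ/10))/T], T = 8.9 h.
Σ tᵢ·10^(Lᵢ/10) = 5.1·10^(73/10) + 0.5·10^(80/10) + 0.8·10^(60/10) + 2.5·10^(78/10) = 3.103e+08.
L_eq = 10·log₁₀(3.103e+08/8.9) = 75.42 dB.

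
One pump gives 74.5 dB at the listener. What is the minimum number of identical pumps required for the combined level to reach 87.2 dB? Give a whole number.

N identical sources give L₁ + 10·log₁₀ N, so require 10·log₁₀ N ≥ 87.2 − 74.5 = 12.7 dB.
N ≥ 10^(12.7/10) = 18.621, so N = 19.

19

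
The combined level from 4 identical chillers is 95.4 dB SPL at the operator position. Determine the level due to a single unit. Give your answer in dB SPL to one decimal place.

Dividing the total intensity by 4 lowers the level by 10·log₁₀ 4 = 6.021 dB: L₁ = 95.4 − 6.021.

89.4 dB SPL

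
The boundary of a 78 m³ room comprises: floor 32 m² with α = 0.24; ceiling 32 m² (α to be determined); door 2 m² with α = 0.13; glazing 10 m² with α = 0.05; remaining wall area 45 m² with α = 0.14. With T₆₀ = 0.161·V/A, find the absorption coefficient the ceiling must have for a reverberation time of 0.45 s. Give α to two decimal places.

0.41

A = 0.161·V/T₆₀ = 0.161·78/0.45 = 27.91 m² sabins.
Absorption from the other surfaces = 32·0.24 + 2·0.13 + 10·0.05 + 45·0.14 = 14.74 m², so the ceiling must supply 13.17 m² over 32 m².
α = 13.17/32 = 0.411.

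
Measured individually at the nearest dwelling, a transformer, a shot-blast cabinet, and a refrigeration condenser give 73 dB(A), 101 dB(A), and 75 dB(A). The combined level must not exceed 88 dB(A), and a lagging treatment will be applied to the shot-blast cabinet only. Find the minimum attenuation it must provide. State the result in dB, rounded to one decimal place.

13.4 dB

Everything except the shot-blast cabinet sums to 10^(73/10) + 10^(75/10) = 5.158e+07 in linear terms, 77.12 dB(A).
To meet 88 dB(A) overall, the treated shot-blast cabinet may contribute at most 10^(88/10) − 5.158e+07 = 5.794e+08, i.e. 87.63 dB(A).
Required insertion loss = 101 − 87.63 = 13.37 dB.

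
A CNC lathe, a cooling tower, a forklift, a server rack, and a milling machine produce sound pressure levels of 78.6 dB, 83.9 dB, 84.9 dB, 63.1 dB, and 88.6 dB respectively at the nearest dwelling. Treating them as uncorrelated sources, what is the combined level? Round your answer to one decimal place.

91.3 dB

For uncorrelated sources the intensities add, so convert each level to linear form, sum, and take 10·log₁₀ of the total.
Σ 10^(L/10) = 10^(78.6/10) + 10^(83.9/10) + 10^(84.9/10) + 10^(63.1/10) + 10^(88.6/10) = 1.353e+09.
L_total = 10·log₁₀(1.353e+09) = 91.31 dB.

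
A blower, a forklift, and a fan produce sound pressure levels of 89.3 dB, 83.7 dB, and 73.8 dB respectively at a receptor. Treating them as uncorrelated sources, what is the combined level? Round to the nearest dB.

Incoherent sources combine by intensity addition: L_total = 10·log₁₀(Σ 10^(L_i/10)).
Σ 10^(L/10) = 10^(89.3/10) + 10^(83.7/10) + 10^(73.8/10) = 1.110e+09.
L_total = 10·log₁₀(1.110e+09) = 90.45 dB.

90 dB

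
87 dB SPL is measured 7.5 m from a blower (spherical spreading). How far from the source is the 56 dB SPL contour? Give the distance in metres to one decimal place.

For a point source L₁ − L₂ = 20·log₁₀(r₂/r₁), so r₂ = r₁·10^((L₁−L₂)/20).
r₂ = 7.5·10^((87−56)/20) = 7.5·10^(31.0/20) = 266.11 m.

266.1 m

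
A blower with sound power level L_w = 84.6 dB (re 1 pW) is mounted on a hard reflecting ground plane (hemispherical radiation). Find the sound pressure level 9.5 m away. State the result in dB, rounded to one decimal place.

57.1 dB

L_p = L_w − 10·log₁₀(2π·r²) with r = 9.5 m.
2π·r² = 567.1 m², 10·log₁₀ of that is 27.536 dB.
L_p = 84.6 − 27.536 = 57.06 dB.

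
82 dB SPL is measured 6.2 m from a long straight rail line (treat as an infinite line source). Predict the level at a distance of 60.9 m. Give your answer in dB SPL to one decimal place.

72.1 dB SPL

For a line source, L₂ = L₁ − 10·log₁₀(r₂/r₁).
L₂ = 82 − 10·log₁₀(60.9/6.2) = 82 − 9.922 = 72.08 dB SPL.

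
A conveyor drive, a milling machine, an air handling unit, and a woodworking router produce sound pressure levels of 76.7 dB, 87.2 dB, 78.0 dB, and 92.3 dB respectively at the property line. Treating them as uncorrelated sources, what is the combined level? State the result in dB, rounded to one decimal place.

93.7 dB

For uncorrelated sources the intensities add, so convert each level to linear form, sum, and take 10·log₁₀ of the total.
Σ 10^(L/10) = 10^(76.7/10) + 10^(87.2/10) + 10^(78.0/10) + 10^(92.3/10) = 2.333e+09.
L_total = 10·log₁₀(2.333e+09) = 93.68 dB.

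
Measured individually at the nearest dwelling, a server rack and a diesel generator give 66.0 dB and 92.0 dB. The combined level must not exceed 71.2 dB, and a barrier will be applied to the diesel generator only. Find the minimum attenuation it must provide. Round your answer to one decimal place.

The untreated sources together contribute 10^(66.0/10) = 3.981e+06, i.e. 66.00 dB.
To meet 71.2 dB overall, the treated diesel generator may contribute at most 10^(71.2/10) − 3.981e+06 = 9.201e+06, i.e. 69.64 dB.
Required insertion loss = 92.0 − 69.64 = 22.36 dB.

22.4 dB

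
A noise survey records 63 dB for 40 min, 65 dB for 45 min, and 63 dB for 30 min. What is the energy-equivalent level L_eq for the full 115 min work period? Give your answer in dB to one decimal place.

Weight each interval's intensity by its duration and average over T = 115 min:
Σ tᵢ·10^(Lᵢ/10) = 40·10^(63/10) + 45·10^(65/10) + 30·10^(63/10) = 2.820e+08.
L_eq = 10·log₁₀(2.820e+08/115) = 63.90 dB.

63.9 dB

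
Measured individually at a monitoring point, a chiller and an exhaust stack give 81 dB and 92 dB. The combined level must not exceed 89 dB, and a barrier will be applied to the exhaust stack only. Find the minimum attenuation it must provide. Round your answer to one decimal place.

Fixed contribution from the other source: Σ 10^(L/10) = 10^(81/10) = 1.259e+08 (81.00 dB).
To meet 89 dB overall, the treated exhaust stack may contribute at most 10^(89/10) − 1.259e+08 = 6.684e+08, i.e. 88.25 dB.
Required insertion loss = 92 − 88.25 = 3.75 dB.

3.7 dB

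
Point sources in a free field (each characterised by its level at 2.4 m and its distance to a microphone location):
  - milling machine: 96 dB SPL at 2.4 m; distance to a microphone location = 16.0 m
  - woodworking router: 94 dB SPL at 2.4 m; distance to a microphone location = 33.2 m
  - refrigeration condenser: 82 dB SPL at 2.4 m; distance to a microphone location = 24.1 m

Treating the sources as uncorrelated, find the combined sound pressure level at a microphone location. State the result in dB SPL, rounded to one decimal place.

80.2 dB SPL

Propagate each source to the receiver with L = L_ref − 20·log₁₀(r/r_ref), then add intensities.
milling machine: 96 − 20·log₁₀(16.0/2.4) = 96 − 16.48 = 79.52 dB SPL.
woodworking router: 94 − 20·log₁₀(33.2/2.4) = 94 − 22.82 = 71.18 dB SPL.
refrigeration condenser: 82 − 20·log₁₀(24.1/2.4) = 82 − 20.04 = 61.96 dB SPL.
Σ 10^(L/10) = 1.043e+08 → L_total = 10·log₁₀(1.043e+08) = 80.18 dB SPL.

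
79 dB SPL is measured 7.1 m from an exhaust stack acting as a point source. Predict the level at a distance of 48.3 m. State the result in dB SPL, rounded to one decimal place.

Point-source attenuation: ΔL = 20·log₁₀(r₂/r₁) = 20·log₁₀(48.3/7.1) = 16.654 dB.
L₂ = 79 − 20·log₁₀(48.3/7.1) = 79 − 16.654 = 62.35 dB SPL.

62.3 dB SPL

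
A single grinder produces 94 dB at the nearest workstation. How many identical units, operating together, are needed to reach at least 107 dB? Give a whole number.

Need L₁ + 10·log₁₀ N ≥ 107, i.e. log₁₀ N ≥ 1.30.
N ≥ 10^(13.0/10) = 19.953, so N = 20.

20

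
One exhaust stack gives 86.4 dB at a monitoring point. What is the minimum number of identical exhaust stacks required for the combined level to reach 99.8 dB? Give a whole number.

22

N identical sources give L₁ + 10·log₁₀ N, so require 10·log₁₀ N ≥ 99.8 − 86.4 = 13.4 dB.
N ≥ 10^(13.4/10) = 21.878, so N = 22.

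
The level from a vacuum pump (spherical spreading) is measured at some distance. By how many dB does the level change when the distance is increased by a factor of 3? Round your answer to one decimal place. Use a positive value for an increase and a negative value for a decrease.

-9.5 dB

With spherical spreading the level changes by −20·log₁₀(r₂/r₁).
ΔL = −20·log₁₀(3) = -9.54 dB.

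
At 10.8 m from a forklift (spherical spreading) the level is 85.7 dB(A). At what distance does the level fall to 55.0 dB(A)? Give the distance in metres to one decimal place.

370.2 m

Point-source spreading drops the level by 20·log₁₀(r₂/r₁); inverting, r₂/r₁ = 10^(ΔL/20).
r₂ = 10.8·10^((85.7−55.0)/20) = 10.8·10^(30.7/20) = 370.19 m.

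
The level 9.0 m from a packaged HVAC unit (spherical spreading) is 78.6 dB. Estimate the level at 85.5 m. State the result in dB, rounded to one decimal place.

59.0 dB

Point-source attenuation: ΔL = 20·log₁₀(r₂/r₁) = 20·log₁₀(85.5/9.0) = 19.554 dB.
L₂ = 78.6 − 20·log₁₀(85.5/9.0) = 78.6 − 19.554 = 59.05 dB.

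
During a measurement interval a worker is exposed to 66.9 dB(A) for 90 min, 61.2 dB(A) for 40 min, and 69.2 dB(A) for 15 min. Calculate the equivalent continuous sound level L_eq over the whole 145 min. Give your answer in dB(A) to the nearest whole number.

The energy average is taken in the linear domain: L_eq = 10·log₁₀[(Σ tᵢ·10^(Lᵢ/10))/T], T = 145 min.
Σ tᵢ·10^(Lᵢ/10) = 90·10^(66.9/10) + 40·10^(61.2/10) + 15·10^(69.2/10) = 6.183e+08.
L_eq = 10·log₁₀(6.183e+08/145) = 66.30 dB(A).

66 dB(A)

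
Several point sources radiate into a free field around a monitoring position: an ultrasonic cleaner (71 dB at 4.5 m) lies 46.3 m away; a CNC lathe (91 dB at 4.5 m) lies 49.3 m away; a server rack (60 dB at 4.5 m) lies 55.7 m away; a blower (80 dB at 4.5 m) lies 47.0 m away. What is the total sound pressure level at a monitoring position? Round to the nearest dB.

71 dB

Apply inverse-square spreading to bring every level to the receiver, then sum 10^(L/10).
ultrasonic cleaner: 71 − 20·log₁₀(46.3/4.5) = 71 − 20.25 = 50.75 dB.
CNC lathe: 91 − 20·log₁₀(49.3/4.5) = 91 − 20.79 = 70.21 dB.
server rack: 60 − 20·log₁₀(55.7/4.5) = 60 − 21.85 = 38.15 dB.
blower: 80 − 20·log₁₀(47.0/4.5) = 80 − 20.38 = 59.62 dB.
Σ 10^(L/10) = 1.153e+07 → L_total = 10·log₁₀(1.153e+07) = 70.62 dB.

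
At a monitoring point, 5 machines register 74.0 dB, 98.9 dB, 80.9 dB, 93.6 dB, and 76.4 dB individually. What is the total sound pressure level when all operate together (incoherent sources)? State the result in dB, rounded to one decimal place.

100.1 dB

For uncorrelated sources the intensities add, so convert each level to linear form, sum, and take 10·log₁₀ of the total.
Σ 10^(L/10) = 10^(74.0/10) + 10^(98.9/10) + 10^(80.9/10) + 10^(93.6/10) + 10^(76.4/10) = 1.025e+10.
L_total = 10·log₁₀(1.025e+10) = 100.11 dB.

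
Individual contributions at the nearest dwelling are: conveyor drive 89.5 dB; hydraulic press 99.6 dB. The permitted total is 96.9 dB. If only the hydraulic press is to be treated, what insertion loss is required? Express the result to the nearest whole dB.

Fixed contribution from the other source: Σ 10^(L/10) = 10^(89.5/10) = 8.913e+08 (89.50 dB).
The limit corresponds to 10^(96.9/10) = 4.898e+09; subtracting the fixed part leaves 4.007e+09 for the hydraulic press, i.e. 96.03 dB.
Required insertion loss = 99.6 − 96.03 = 3.57 dB.

4 dB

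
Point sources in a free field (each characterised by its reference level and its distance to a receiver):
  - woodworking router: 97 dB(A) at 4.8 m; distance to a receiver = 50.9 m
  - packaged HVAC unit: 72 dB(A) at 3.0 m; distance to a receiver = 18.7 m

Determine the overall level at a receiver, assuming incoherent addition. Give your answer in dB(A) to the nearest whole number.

77 dB(A)

First find each source's level at the receiver (point-source: −20·log₁₀(r/r_ref)), then combine on an intensity basis.
woodworking router: 97 − 20·log₁₀(50.9/4.8) = 97 − 20.51 = 76.49 dB(A).
packaged HVAC unit: 72 − 20·log₁₀(18.7/3.0) = 72 − 15.89 = 56.11 dB(A).
Σ 10^(L/10) = 4.498e+07 → L_total = 10·log₁₀(4.498e+07) = 76.53 dB(A).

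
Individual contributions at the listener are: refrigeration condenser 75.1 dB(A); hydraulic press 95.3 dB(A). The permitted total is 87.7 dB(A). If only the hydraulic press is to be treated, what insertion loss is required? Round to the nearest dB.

8 dB

The untreated sources together contribute 10^(75.1/10) = 3.236e+07, i.e. 75.10 dB(A).
The limit corresponds to 10^(87.7/10) = 5.888e+08; subtracting the fixed part leaves 5.565e+08 for the hydraulic press, i.e. 87.45 dB(A).
Required insertion loss = 95.3 − 87.45 = 7.85 dB.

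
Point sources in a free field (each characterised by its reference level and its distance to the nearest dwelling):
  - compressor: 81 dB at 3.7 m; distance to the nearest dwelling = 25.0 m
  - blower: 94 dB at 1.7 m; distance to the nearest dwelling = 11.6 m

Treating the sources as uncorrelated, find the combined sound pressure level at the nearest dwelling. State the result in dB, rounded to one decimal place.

77.5 dB

First find each source's level at the receiver (point-source: −20·log₁₀(r/r_ref)), then combine on an intensity basis.
compressor: 81 − 20·log₁₀(25.0/3.7) = 81 − 16.59 = 64.41 dB.
blower: 94 − 20·log₁₀(11.6/1.7) = 94 − 16.68 = 77.32 dB.
Σ 10^(L/10) = 5.671e+07 → L_total = 10·log₁₀(5.671e+07) = 77.54 dB.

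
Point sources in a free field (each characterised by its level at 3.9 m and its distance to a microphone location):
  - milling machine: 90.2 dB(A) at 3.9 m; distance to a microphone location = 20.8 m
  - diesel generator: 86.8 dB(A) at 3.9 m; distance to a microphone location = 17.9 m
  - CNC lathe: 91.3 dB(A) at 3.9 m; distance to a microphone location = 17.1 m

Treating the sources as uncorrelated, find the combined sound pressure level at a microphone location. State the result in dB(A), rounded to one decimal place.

Apply inverse-square spreading to bring every level to the receiver, then sum 10^(L/10).
milling machine: 90.2 − 20·log₁₀(20.8/3.9) = 90.2 − 14.54 = 75.66 dB(A).
diesel generator: 86.8 − 20·log₁₀(17.9/3.9) = 86.8 − 13.24 = 73.56 dB(A).
CNC lathe: 91.3 − 20·log₁₀(17.1/3.9) = 91.3 − 12.84 = 78.46 dB(A).
Σ 10^(L/10) = 1.297e+08 → L_total = 10·log₁₀(1.297e+08) = 81.13 dB(A).

81.1 dB(A)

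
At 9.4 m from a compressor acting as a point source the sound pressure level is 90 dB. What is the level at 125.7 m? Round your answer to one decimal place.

67.5 dB

For a point source, L₂ = L₁ − 20·log₁₀(r₂/r₁).
L₂ = 90 − 20·log₁₀(125.7/9.4) = 90 − 22.524 = 67.48 dB.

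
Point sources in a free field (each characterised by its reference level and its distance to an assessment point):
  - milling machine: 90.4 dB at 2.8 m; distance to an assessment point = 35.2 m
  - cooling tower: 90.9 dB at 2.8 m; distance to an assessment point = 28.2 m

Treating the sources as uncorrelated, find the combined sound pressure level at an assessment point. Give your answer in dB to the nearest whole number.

First find each source's level at the receiver (point-source: −20·log₁₀(r/r_ref)), then combine on an intensity basis.
milling machine: 90.4 − 20·log₁₀(35.2/2.8) = 90.4 − 21.99 = 68.41 dB.
cooling tower: 90.9 − 20·log₁₀(28.2/2.8) = 90.9 − 20.06 = 70.84 dB.
Σ 10^(L/10) = 1.907e+07 → L_total = 10·log₁₀(1.907e+07) = 72.80 dB.

73 dB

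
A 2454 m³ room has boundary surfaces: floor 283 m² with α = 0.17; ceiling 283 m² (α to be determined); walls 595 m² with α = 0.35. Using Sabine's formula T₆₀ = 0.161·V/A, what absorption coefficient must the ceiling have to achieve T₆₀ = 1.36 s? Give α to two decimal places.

Required total absorption A = 0.161·2454/1.36 = 290.51 m².
Absorption from the other surfaces = 283·0.17 + 595·0.35 = 256.36 m², so the ceiling must supply 34.15 m² over 283 m².
α = 34.15/283 = 0.121.

0.12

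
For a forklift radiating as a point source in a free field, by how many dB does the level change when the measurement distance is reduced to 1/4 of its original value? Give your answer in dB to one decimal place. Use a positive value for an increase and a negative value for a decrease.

Point-source spreading: ΔL = −20·log₁₀(r₂/r₁).
ΔL = −20·log₁₀(0.25) = +12.04 dB.

+12.0 dB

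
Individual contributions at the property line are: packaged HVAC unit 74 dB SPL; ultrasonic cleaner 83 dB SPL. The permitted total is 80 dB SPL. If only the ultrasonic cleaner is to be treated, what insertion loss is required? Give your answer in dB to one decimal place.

4.3 dB

Fixed contribution from the other source: Σ 10^(L/10) = 10^(74/10) = 2.512e+07 (74.00 dB SPL).
To meet 80 dB SPL overall, the treated ultrasonic cleaner may contribute at most 10^(80/10) − 2.512e+07 = 7.488e+07, i.e. 78.74 dB SPL.
So the ultrasonic cleaner must be reduced from 83 to 78.74 dB SPL: IL = 4.26 dB.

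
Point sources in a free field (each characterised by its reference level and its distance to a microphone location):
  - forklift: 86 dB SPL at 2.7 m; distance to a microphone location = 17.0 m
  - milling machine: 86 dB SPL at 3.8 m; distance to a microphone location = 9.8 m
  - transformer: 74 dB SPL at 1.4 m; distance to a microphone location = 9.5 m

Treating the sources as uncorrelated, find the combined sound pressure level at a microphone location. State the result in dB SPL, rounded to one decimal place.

Propagate each source to the receiver with L = L_ref − 20·log₁₀(r/r_ref), then add intensities.
forklift: 86 − 20·log₁₀(17.0/2.7) = 86 − 15.98 = 70.02 dB SPL.
milling machine: 86 − 20·log₁₀(9.8/3.8) = 86 − 8.23 = 77.77 dB SPL.
transformer: 74 − 20·log₁₀(9.5/1.4) = 74 − 16.63 = 57.37 dB SPL.
Σ 10^(L/10) = 7.044e+07 → L_total = 10·log₁₀(7.044e+07) = 78.48 dB SPL.

78.5 dB SPL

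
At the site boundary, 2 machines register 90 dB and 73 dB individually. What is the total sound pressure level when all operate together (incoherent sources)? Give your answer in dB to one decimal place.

Incoherent sources combine by intensity addition: L_total = 10·log₁₀(Σ 10^(L_i/10)).
Σ 10^(L/10) = 10^(90/10) + 10^(73/10) = 1.020e+09.
L_total = 10·log₁₀(1.020e+09) = 90.09 dB.

90.1 dB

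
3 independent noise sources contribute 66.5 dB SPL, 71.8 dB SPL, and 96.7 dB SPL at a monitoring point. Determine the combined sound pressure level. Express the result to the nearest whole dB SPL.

97 dB SPL

Incoherent sources combine by intensity addition: L_total = 10·log₁₀(Σ 10^(L_i/10)).
Σ 10^(L/10) = 10^(66.5/10) + 10^(71.8/10) + 10^(96.7/10) = 4.697e+09.
L_total = 10·log₁₀(4.697e+09) = 96.72 dB SPL.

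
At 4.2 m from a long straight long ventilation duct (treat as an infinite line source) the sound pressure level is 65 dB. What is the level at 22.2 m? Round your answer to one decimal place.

57.8 dB

Line-source attenuation: ΔL = 10·log₁₀(r₂/r₁) = 10·log₁₀(22.2/4.2) = 7.231 dB.
L₂ = 65 − 10·log₁₀(22.2/4.2) = 65 − 7.231 = 57.77 dB.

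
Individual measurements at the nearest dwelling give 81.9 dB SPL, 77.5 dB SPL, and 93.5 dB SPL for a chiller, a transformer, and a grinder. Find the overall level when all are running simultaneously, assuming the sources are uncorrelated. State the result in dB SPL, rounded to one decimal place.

For uncorrelated sources the intensities add, so convert each level to linear form, sum, and take 10·log₁₀ of the total.
Σ 10^(L/10) = 10^(81.9/10) + 10^(77.5/10) + 10^(93.5/10) = 2.450e+09.
L_total = 10·log₁₀(2.450e+09) = 93.89 dB SPL.

93.9 dB SPL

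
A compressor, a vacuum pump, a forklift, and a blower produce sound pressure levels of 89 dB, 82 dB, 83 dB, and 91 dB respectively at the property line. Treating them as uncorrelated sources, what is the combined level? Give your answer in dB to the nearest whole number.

For uncorrelated sources the intensities add, so convert each level to linear form, sum, and take 10·log₁₀ of the total.
Σ 10^(L/10) = 10^(89/10) + 10^(82/10) + 10^(83/10) + 10^(91/10) = 2.411e+09.
L_total = 10·log₁₀(2.411e+09) = 93.82 dB.

94 dB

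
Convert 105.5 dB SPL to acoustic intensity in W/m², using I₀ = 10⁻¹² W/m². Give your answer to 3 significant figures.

0.0355 W/m²

I = I₀·10^(L/10) = 10⁻¹² × 10^(105.5/10) = 10^(-1.450).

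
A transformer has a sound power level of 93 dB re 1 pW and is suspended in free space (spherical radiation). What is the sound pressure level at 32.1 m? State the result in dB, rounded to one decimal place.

Free-field spherical radiation: L_p = L_w − 10·log₁₀(4π·r²), r = 32.1 m.
4π·r² = 1.295e+04 m², 10·log₁₀ of that is 41.122 dB.
L_p = 93 − 41.122 = 51.88 dB.

51.9 dB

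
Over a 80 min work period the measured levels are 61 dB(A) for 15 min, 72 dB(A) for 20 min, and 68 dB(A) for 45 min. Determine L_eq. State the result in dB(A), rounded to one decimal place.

L_eq = 10·log₁₀[(1/T)·Σ tᵢ·10^(Lᵢ/10)] with T = 80 min.
Σ tᵢ·10^(Lᵢ/10) = 15·10^(61/10) + 20·10^(72/10) + 45·10^(68/10) = 6.198e+08.
L_eq = 10·log₁₀(6.198e+08/80) = 68.89 dB(A).

68.9 dB(A)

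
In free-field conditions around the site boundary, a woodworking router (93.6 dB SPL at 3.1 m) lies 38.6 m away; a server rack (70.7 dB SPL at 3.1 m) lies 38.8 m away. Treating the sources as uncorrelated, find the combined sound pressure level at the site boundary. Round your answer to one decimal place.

Apply inverse-square spreading to bring every level to the receiver, then sum 10^(L/10).
woodworking router: 93.6 − 20·log₁₀(38.6/3.1) = 93.6 − 21.90 = 71.70 dB SPL.
server rack: 70.7 − 20·log₁₀(38.8/3.1) = 70.7 − 21.95 = 48.75 dB SPL.
Σ 10^(L/10) = 1.485e+07 → L_total = 10·log₁₀(1.485e+07) = 71.72 dB SPL.

71.7 dB SPL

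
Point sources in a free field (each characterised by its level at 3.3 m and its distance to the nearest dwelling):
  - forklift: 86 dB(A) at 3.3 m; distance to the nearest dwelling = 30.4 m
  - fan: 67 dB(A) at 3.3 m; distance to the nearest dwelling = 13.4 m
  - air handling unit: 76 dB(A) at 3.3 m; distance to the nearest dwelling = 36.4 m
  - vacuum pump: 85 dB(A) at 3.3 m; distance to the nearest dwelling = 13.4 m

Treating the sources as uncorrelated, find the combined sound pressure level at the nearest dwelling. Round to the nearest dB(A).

First find each source's level at the receiver (point-source: −20·log₁₀(r/r_ref)), then combine on an intensity basis.
forklift: 86 − 20·log₁₀(30.4/3.3) = 86 − 19.29 = 66.71 dB(A).
fan: 67 − 20·log₁₀(13.4/3.3) = 67 − 12.17 = 54.83 dB(A).
air handling unit: 76 − 20·log₁₀(36.4/3.3) = 76 − 20.85 = 55.15 dB(A).
vacuum pump: 85 − 20·log₁₀(13.4/3.3) = 85 − 12.17 = 72.83 dB(A).
Σ 10^(L/10) = 2.450e+07 → L_total = 10·log₁₀(2.450e+07) = 73.89 dB(A).

74 dB(A)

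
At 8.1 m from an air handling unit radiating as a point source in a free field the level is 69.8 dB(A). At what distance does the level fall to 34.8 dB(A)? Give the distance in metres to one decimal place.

455.5 m

For a point source L₁ − L₂ = 20·log₁₀(r₂/r₁), so r₂ = r₁·10^((L₁−L₂)/20).
r₂ = 8.1·10^((69.8−34.8)/20) = 8.1·10^(35.0/20) = 455.50 m.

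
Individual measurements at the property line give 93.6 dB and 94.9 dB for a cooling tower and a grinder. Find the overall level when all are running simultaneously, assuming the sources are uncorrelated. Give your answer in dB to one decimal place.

Incoherent sources combine by intensity addition: L_total = 10·log₁₀(Σ 10^(L_i/10)).
Σ 10^(L/10) = 10^(93.6/10) + 10^(94.9/10) = 5.381e+09.
L_total = 10·log₁₀(5.381e+09) = 97.31 dB.

97.3 dB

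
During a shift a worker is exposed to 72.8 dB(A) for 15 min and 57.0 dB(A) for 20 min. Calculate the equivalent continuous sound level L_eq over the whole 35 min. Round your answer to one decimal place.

69.3 dB(A)

The energy average is taken in the linear domain: L_eq = 10·log₁₀[(Σ tᵢ·10^(Lᵢ/10))/T], T = 35 min.
Σ tᵢ·10^(Lᵢ/10) = 15·10^(72.8/10) + 20·10^(57.0/10) = 2.958e+08.
L_eq = 10·log₁₀(2.958e+08/35) = 69.27 dB(A).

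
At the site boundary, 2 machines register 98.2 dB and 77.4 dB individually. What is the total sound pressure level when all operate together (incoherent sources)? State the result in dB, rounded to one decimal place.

For uncorrelated sources the intensities add, so convert each level to linear form, sum, and take 10·log₁₀ of the total.
Σ 10^(L/10) = 10^(98.2/10) + 10^(77.4/10) = 6.662e+09.
L_total = 10·log₁₀(6.662e+09) = 98.24 dB.

98.2 dB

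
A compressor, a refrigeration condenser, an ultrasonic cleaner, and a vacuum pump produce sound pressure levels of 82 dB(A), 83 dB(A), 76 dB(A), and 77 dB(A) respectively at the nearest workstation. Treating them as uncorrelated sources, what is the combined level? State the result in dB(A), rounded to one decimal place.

For uncorrelated sources the intensities add, so convert each level to linear form, sum, and take 10·log₁₀ of the total.
Σ 10^(L/10) = 10^(82/10) + 10^(83/10) + 10^(76/10) + 10^(77/10) = 4.479e+08.
L_total = 10·log₁₀(4.479e+08) = 86.51 dB(A).

86.5 dB(A)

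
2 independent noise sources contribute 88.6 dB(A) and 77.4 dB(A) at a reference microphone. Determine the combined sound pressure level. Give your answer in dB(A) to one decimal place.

88.9 dB(A)

Incoherent sources combine by intensity addition: L_total = 10·log₁₀(Σ 10^(L_i/10)).
Σ 10^(L/10) = 10^(88.6/10) + 10^(77.4/10) = 7.794e+08.
L_total = 10·log₁₀(7.794e+08) = 88.92 dB(A).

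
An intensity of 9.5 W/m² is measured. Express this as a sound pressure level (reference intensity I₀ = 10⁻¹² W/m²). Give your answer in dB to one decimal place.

129.8 dB

I/I₀ = 9.5/10⁻¹² = 9.5×10^12, and L = 10·log₁₀(I/I₀).
L = 10·(0.9777 + 12) = 129.78 dB.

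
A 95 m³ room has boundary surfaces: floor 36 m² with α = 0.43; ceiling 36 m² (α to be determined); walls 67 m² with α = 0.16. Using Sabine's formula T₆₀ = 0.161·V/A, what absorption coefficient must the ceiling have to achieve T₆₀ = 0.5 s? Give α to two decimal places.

0.12

Required total absorption A = 0.161·95/0.5 = 30.59 m².
Absorption from the other surfaces = 36·0.43 + 67·0.16 = 26.20 m², so the ceiling must supply 4.39 m² over 36 m².
α = 4.39/36 = 0.122.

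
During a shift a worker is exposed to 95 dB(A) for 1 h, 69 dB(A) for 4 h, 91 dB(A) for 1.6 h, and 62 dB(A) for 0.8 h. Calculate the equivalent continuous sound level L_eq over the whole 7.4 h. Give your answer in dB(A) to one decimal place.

88.5 dB(A)

The energy average is taken in the linear domain: L_eq = 10·log₁₀[(Σ tᵢ·10^(Lᵢ/10))/T], T = 7.4 h.
Σ tᵢ·10^(Lᵢ/10) = 1·10^(95/10) + 4·10^(69/10) + 1.6·10^(91/10) + 0.8·10^(62/10) = 5.210e+09.
L_eq = 10·log₁₀(5.210e+09/7.4) = 88.48 dB(A).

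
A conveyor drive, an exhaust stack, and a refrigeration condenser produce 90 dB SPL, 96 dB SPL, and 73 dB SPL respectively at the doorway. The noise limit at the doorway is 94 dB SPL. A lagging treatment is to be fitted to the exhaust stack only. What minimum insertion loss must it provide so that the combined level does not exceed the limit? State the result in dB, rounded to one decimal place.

Fixed contribution from the other sources: Σ 10^(L/10) = 10^(90/10) + 10^(73/10) = 1.020e+09 (90.09 dB SPL).
The limit corresponds to 10^(94/10) = 2.512e+09; subtracting the fixed part leaves 1.492e+09 for the exhaust stack, i.e. 91.74 dB SPL.
Required insertion loss = 96 − 91.74 = 4.26 dB.

4.3 dB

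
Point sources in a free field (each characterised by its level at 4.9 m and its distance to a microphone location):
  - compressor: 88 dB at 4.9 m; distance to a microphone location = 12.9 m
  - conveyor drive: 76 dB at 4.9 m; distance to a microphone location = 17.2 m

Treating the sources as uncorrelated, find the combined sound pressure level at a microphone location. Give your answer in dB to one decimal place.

Propagate each source to the receiver with L = L_ref − 20·log₁₀(r/r_ref), then add intensities.
compressor: 88 − 20·log₁₀(12.9/4.9) = 88 − 8.41 = 79.59 dB.
conveyor drive: 76 − 20·log₁₀(17.2/4.9) = 76 − 10.91 = 65.09 dB.
Σ 10^(L/10) = 9.427e+07 → L_total = 10·log₁₀(9.427e+07) = 79.74 dB.

79.7 dB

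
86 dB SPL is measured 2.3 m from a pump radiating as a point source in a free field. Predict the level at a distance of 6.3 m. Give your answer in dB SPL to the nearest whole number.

77 dB SPL

Spherical spreading from a point source gives a 20·log₁₀(r₂/r₁) drop.
L₂ = 86 − 20·log₁₀(6.3/2.3) = 86 − 8.752 = 77.25 dB SPL.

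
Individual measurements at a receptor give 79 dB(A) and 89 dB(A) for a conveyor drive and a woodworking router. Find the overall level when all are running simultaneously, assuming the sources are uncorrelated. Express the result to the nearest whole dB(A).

89 dB(A)

For uncorrelated sources the intensities add, so convert each level to linear form, sum, and take 10·log₁₀ of the total.
Σ 10^(L/10) = 10^(79/10) + 10^(89/10) = 8.738e+08.
L_total = 10·log₁₀(8.738e+08) = 89.41 dB(A).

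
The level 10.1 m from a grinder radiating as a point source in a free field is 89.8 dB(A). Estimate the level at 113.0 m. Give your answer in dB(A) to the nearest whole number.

69 dB(A)

Point-source attenuation: ΔL = 20·log₁₀(r₂/r₁) = 20·log₁₀(113.0/10.1) = 20.975 dB.
L₂ = 89.8 − 20·log₁₀(113.0/10.1) = 89.8 − 20.975 = 68.82 dB(A).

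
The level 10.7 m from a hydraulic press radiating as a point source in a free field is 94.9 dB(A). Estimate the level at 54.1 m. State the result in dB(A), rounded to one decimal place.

Point-source attenuation: ΔL = 20·log₁₀(r₂/r₁) = 20·log₁₀(54.1/10.7) = 14.076 dB.
L₂ = 94.9 − 20·log₁₀(54.1/10.7) = 94.9 − 14.076 = 80.82 dB(A).

80.8 dB(A)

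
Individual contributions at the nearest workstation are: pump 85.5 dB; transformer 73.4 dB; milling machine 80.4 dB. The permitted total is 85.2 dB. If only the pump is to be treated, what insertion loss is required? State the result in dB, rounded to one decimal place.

2.5 dB

Fixed contribution from the other sources: Σ 10^(L/10) = 10^(73.4/10) + 10^(80.4/10) = 1.315e+08 (81.19 dB).
The limit corresponds to 10^(85.2/10) = 3.311e+08; subtracting the fixed part leaves 1.996e+08 for the pump, i.e. 83.00 dB.
So the pump must be reduced from 85.5 to 83.00 dB: IL = 2.50 dB.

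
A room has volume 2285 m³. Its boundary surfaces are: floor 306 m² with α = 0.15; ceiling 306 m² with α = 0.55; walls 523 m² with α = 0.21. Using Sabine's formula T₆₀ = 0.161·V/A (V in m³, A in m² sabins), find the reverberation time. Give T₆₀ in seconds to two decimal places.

Summing Sᵢαᵢ: 306·0.15 + 306·0.55 + 523·0.21 = 324.03 m².
T₆₀ = 0.161 × 2285 / 324.03 = 1.135 s.

1.14 s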